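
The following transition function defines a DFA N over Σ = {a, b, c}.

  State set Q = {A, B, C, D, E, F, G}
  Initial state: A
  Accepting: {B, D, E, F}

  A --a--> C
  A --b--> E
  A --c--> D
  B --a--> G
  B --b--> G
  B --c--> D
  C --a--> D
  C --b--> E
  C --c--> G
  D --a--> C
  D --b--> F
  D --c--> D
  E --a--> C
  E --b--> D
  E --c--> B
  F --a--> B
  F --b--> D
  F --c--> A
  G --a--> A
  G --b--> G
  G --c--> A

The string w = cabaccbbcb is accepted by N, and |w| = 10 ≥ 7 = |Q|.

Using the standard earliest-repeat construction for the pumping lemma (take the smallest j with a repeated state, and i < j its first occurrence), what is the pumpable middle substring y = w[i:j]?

State sequence: A -c-> D -a-> C -b-> E -a-> C -c-> G -c-> A -b-> E -b-> D -c-> D -b-> F
First repeat at step 4: C was already visited.

So i = 2, j = 4, giving x = w[0:2] = ca, y = w[2:4] = ba, z = w[4:10] = ccbbcb.
Check: |xy| = 4 ≤ 7 and |y| = 2 ≥ 1. Reading y takes N from C back to C, so every xyⁱz is accepted.
The DFA has 7 states, so the proof of the pumping lemma guarantees a repeated state among the first 7+1 visited; the segment between the two visits is the pumpable y.

ba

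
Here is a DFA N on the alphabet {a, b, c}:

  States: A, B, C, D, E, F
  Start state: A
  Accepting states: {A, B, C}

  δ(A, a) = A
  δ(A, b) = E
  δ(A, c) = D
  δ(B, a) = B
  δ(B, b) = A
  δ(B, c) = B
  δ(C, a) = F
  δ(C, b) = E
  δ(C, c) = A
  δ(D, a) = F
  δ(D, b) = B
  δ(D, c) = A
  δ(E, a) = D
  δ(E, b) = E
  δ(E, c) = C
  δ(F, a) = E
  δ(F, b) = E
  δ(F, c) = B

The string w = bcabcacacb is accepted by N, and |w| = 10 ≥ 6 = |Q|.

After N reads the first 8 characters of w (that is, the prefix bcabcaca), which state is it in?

State sequence: A -b-> E -c-> C -a-> F -b-> E -c-> C -a-> F -c-> B -a-> B

After reading 8 characters, N is in state B.

B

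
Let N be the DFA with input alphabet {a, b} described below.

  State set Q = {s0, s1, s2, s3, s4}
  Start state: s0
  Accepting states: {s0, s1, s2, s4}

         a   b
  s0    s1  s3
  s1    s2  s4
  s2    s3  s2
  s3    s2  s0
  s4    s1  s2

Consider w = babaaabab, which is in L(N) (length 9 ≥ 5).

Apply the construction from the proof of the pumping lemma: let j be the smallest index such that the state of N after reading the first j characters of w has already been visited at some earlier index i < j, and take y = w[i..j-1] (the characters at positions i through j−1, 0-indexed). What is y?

State sequence: s0 -b-> s3 -a-> s2 -b-> s2 -a-> s3 -a-> s2 -a-> s3 -b-> s0 -a-> s1 -b-> s4
First repeat at step 3: s2 was already visited.

So i = 2, j = 3, giving x = w[0:2] = ba, y = w[2:3] = b, z = w[3:9] = aaabab.
Check: |xy| = 3 ≤ 5 and |y| = 1 ≥ 1. Reading y takes N from s2 back to s2, so every xyⁱz is accepted.
Since N has 5 states, any run of length ≥ 5 visits 5+1 states, so by pigeonhole some state repeats within the first 5 steps — that repeat gives the pumpable loop.

b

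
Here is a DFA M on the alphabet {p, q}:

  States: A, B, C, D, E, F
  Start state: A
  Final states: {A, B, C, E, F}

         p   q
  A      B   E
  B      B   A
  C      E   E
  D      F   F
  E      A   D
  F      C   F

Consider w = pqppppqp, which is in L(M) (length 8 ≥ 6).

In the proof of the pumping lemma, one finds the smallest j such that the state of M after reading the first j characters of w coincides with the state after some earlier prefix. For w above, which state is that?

State sequence: A -p-> B -q-> A -p-> B -p-> B -p-> B -p-> B -q-> A -p-> B
First repeat at step 2: A was already visited.

The earliest repeat is at step j = 2: M is in A, which it already visited at step i = 0.

A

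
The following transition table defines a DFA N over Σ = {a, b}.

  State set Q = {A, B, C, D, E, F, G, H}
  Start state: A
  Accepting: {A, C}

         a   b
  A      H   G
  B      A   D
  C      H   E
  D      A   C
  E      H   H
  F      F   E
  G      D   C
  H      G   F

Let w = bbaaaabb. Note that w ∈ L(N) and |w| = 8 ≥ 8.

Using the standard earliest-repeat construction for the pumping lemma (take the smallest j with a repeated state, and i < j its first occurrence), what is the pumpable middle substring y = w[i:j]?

baa

Run of N on w = b b a a a a b b:
  step 0: A  (start)
  step 1: G  (read b: A→G)
  step 2: C  (read b: G→C)
  step 3: H  (read a: C→H)
  step 4: G  (read a: H→G)   ← first repeat (G seen earlier)
  step 5: D  (read a: G→D)
  step 6: A  (read a: D→A)
  step 7: G  (read b: A→G)
  step 8: C  (read b: G→C)

So i = 1, j = 4, giving x = w[0:1] = b, y = w[1:4] = baa, z = w[4:8] = aabb.
Check: |xy| = 4 ≤ 8 and |y| = 3 ≥ 1. Reading y takes N from G back to G, so every xyⁱz is accepted.
With |Q| = 8, pigeonhole forces a state repeat no later than step 8; the substring read between the first and second visits to that state can be pumped.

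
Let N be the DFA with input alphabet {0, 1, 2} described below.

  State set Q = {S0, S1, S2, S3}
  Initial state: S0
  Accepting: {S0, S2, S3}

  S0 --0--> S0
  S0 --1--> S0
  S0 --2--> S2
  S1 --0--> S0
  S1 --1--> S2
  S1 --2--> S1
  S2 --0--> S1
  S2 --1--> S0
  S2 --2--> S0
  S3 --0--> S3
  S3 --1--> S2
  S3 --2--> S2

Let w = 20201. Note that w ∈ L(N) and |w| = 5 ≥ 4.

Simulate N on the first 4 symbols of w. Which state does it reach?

S0

State sequence: S0 -2-> S2 -0-> S1 -2-> S1 -0-> S0

After reading 4 characters, N is in state S0.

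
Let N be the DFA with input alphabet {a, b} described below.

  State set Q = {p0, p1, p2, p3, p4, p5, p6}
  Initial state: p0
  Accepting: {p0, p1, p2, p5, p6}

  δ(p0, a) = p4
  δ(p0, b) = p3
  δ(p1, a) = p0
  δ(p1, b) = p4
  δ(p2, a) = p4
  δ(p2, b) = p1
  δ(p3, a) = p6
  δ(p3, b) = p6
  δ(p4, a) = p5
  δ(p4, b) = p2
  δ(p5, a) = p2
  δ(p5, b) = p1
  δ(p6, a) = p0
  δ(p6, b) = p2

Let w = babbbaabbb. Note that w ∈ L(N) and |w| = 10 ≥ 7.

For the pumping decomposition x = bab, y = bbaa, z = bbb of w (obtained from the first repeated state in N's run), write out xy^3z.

xy^3z = bab·bbaa·bbaa·bbaa·bbb = babbbaabbaabbaabbb.
Reading y = bbaa takes N from p2 back to p2, so after x·y·y·y the machine is still in p2, and z then leads to the accepting state p2. Hence babbbaabbaabbaabbb ∈ L(N).

babbbaabbaabbaabbb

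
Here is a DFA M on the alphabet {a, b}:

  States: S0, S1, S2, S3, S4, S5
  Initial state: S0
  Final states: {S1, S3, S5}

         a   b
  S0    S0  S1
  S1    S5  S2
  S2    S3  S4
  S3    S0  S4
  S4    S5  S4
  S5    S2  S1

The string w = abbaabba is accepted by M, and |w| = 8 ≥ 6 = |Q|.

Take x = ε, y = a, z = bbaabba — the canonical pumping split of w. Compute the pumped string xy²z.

aabbaabba

xy^2z = ε·a·a·bbaabba = aabbaabba.
Reading y = a takes M from S0 back to S0, so after x·y·y the machine is still in S0, and z then leads to the accepting state S3. Hence aabbaabba ∈ L(M).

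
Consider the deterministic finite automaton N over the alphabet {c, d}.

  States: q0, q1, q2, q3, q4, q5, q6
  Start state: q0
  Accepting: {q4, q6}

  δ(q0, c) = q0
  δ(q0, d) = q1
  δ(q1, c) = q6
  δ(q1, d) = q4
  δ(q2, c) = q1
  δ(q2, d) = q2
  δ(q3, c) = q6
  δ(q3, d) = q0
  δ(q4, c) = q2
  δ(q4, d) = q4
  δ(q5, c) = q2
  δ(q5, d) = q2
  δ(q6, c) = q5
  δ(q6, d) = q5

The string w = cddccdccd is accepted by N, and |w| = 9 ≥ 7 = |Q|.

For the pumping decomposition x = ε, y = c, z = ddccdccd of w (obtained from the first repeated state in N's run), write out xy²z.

xy^2z = ε·c·c·ddccdccd = ccddccdccd.
Reading y = c takes N from q0 back to q0, so after x·y·y the machine is still in q0, and z then leads to the accepting state q4. Hence ccddccdccd ∈ L(N).

ccddccdccd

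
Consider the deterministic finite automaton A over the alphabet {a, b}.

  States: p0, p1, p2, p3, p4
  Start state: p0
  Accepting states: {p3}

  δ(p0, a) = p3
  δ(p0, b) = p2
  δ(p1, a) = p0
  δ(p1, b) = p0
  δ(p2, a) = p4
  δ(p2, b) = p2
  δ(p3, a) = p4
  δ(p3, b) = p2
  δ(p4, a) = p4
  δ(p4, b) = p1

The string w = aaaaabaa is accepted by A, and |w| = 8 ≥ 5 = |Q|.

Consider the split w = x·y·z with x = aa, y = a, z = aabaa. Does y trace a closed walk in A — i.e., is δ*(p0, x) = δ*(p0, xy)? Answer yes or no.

Run of A on the first 3 characters of w = a a a:
  step 0: p0  (start)
  step 1: p3  (read a: p0→p3)
  step 2: p4  (read a: p3→p4)
  step 3: p4  (read a: p4→p4)

After x (step 2): p4. After xy (step 3): p4.
They match, so y = a drives A around a cycle from p4 back to itself; pumping y any number of times keeps A in p4 before reading z, and xyⁱz ∈ L(A) for every i ≥ 0.

yes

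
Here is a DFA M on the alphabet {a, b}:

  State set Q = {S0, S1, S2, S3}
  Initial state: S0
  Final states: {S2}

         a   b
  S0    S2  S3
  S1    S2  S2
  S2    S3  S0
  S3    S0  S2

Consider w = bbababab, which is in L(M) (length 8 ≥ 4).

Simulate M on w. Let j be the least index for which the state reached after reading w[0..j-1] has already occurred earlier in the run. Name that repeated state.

State sequence: S0 -b-> S3 -b-> S2 -a-> S3 -b-> S2 -a-> S3 -b-> S2 -a-> S3 -b-> S2
First repeat at step 3: S3 was already visited.

The earliest repeat is at step j = 3: M is in S3, which it already visited at step i = 1.

S3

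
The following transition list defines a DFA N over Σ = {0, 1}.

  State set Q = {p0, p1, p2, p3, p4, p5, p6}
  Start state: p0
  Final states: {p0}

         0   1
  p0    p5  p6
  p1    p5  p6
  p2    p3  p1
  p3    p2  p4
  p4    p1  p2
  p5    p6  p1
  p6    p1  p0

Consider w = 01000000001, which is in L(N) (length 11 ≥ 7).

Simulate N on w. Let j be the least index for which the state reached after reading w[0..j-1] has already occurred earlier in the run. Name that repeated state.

p5

State sequence: p0 -0-> p5 -1-> p1 -0-> p5 -0-> p6 -0-> p1 -0-> p5 -0-> p6 -0-> p1 -0-> p5 -0-> p6 -1-> p0
First repeat at step 3: p5 was already visited.

The earliest repeat is at step j = 3: N is in p5, which it already visited at step i = 1.
The DFA has 7 states, so the proof of the pumping lemma guarantees a repeated state among the first 7+1 visited; the segment between the two visits is the pumpable y.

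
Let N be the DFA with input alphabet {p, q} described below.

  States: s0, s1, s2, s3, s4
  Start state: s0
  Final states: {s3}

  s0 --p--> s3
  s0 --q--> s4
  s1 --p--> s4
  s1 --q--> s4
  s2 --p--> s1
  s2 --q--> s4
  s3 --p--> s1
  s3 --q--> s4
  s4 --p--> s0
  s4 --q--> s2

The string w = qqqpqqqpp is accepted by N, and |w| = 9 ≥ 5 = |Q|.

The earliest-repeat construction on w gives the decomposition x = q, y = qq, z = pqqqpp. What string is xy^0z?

qpqqqpp

xy⁰z = xz = q·pqqqpp = qpqqqpp.
Reading y = qq takes N from s4 back to s4, so after x the machine is still in s4, and z then leads to the accepting state s3. Hence qpqqqpp ∈ L(N).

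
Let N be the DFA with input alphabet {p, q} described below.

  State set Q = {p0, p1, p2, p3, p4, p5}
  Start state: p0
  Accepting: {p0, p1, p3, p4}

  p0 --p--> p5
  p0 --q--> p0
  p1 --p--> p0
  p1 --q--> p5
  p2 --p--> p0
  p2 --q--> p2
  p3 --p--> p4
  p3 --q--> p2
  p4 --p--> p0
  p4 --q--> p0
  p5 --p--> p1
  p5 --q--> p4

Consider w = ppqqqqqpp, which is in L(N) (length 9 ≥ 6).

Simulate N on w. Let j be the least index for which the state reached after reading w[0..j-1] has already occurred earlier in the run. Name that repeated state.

p5

State sequence: p0 -p-> p5 -p-> p1 -q-> p5 -q-> p4 -q-> p0 -q-> p0 -q-> p0 -p-> p5 -p-> p1
First repeat at step 3: p5 was already visited.

The earliest repeat is at step j = 3: N is in p5, which it already visited at step i = 1.
With |Q| = 6, pigeonhole forces a state repeat no later than step 6; the substring read between the first and second visits to that state can be pumped.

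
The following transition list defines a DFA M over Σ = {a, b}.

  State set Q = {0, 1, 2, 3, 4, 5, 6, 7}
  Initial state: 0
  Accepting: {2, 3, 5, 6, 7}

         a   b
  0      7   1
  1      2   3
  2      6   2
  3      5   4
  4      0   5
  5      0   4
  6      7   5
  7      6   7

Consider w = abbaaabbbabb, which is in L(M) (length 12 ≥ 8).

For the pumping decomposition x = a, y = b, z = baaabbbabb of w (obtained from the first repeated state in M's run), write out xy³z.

xy^3z = a·b·b·b·baaabbbabb = abbbbaaabbbabb.
Reading y = b takes M from 7 back to 7, so after x·y·y·y the machine is still in 7, and z then leads to the accepting state 3. Hence abbbbaaabbbabb ∈ L(M).

abbbbaaabbbabb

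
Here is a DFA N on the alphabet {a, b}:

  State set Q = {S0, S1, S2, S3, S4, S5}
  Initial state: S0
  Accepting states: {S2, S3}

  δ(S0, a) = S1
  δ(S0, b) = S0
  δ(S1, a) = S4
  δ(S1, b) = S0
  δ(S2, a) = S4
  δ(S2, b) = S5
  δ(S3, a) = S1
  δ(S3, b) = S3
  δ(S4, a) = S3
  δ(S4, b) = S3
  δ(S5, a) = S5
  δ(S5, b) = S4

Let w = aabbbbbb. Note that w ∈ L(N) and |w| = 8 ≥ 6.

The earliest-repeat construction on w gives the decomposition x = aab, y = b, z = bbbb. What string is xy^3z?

aabbbbbbbb

xy^3z = aab·b·b·b·bbbb = aabbbbbbbb.
Reading y = b takes N from S3 back to S3, so after x·y·y·y the machine is still in S3, and z then leads to the accepting state S3. Hence aabbbbbbbb ∈ L(N).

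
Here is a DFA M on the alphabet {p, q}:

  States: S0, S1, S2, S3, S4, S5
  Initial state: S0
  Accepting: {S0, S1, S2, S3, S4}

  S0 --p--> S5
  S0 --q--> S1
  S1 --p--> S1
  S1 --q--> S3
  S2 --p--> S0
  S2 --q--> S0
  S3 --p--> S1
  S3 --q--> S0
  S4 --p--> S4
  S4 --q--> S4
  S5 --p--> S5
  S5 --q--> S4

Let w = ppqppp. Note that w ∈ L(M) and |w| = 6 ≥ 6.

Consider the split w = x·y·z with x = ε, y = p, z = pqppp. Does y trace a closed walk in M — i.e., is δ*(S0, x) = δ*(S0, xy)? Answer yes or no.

no

Run of M on the first 1 characters of w = p:
  step 0: S0  (start)
  step 1: S5  (read p: S0→S5)

After x (step 0): S0. After xy (step 1): S5.
They differ (S0 ≠ S5), so y is not a cycle from the state after x; this split is not the one the pumping-lemma construction produces, and pumping y need not keep the string in L(M).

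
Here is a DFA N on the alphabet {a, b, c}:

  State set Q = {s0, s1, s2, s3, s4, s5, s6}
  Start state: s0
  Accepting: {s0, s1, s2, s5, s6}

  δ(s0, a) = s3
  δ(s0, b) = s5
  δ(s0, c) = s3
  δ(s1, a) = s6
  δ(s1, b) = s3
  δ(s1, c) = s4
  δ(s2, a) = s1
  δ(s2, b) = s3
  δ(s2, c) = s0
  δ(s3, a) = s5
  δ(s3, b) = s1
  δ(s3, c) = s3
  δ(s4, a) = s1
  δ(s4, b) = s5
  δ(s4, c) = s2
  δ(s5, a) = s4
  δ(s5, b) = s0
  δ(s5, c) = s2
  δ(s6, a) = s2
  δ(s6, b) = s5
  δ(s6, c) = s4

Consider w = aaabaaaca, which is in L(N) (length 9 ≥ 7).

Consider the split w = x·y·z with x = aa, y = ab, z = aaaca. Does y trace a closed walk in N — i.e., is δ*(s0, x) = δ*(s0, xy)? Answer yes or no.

yes

State sequence: s0 -a-> s3 -a-> s5 -a-> s4 -b-> s5

After x (step 2): s5. After xy (step 4): s5.
They match, so y = ab drives N around a cycle from s5 back to itself; pumping y any number of times keeps N in s5 before reading z, and xyⁱz ∈ L(N) for every i ≥ 0.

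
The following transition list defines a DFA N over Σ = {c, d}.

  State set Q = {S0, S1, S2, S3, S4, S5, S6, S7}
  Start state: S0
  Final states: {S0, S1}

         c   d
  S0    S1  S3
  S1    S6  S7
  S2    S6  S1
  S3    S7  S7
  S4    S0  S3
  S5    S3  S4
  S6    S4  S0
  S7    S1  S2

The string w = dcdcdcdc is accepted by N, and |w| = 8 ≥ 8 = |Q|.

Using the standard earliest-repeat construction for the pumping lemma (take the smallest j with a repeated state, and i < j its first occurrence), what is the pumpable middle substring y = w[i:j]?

Run of N on w = d c d c d c d c:
  step 0: S0  (start)
  step 1: S3  (read d: S0→S3)
  step 2: S7  (read c: S3→S7)
  step 3: S2  (read d: S7→S2)
  step 4: S6  (read c: S2→S6)
  step 5: S0  (read d: S6→S0)   ← first repeat (S0 seen earlier)
  step 6: S1  (read c: S0→S1)
  step 7: S7  (read d: S1→S7)
  step 8: S1  (read c: S7→S1)

So i = 0, j = 5, giving x = w[0:0] = ε, y = w[0:5] = dcdcd, z = w[5:8] = cdc.
Check: |xy| = 5 ≤ 8 and |y| = 5 ≥ 1. Reading y takes N from S0 back to S0, so every xyⁱz is accepted.
With |Q| = 8, pigeonhole forces a state repeat no later than step 8; the substring read between the first and second visits to that state can be pumped.

dcdcd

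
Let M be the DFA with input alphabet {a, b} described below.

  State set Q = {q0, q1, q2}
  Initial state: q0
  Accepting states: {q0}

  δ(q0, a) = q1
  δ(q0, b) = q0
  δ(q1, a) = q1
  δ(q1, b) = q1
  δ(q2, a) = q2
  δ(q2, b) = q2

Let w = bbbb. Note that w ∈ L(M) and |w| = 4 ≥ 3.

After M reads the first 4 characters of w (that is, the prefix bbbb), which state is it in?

Run of M on the first 4 characters of w = b b b b:
  step 0: q0  (start)
  step 1: q0  (read b: q0→q0)
  step 2: q0  (read b: q0→q0)
  step 3: q0  (read b: q0→q0)
  step 4: q0  (read b: q0→q0)

After reading 4 characters, M is in state q0.
(This kind of state-tracing is the core of the pumping-lemma construction: with 3 states, pigeonhole forces a repeat within the first 3 steps.)

q0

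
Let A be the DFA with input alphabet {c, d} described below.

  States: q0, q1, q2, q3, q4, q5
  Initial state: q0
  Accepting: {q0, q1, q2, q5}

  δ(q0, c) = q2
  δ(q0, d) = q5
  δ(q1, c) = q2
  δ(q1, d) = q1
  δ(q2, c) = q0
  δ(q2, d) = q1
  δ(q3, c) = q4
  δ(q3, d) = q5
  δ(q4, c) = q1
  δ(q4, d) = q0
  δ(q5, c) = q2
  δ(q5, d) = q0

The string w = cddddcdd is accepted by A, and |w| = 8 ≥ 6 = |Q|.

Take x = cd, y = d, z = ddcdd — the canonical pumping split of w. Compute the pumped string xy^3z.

xy^3z = cd·d·d·d·ddcdd = cddddddcdd.
Reading y = d takes A from q1 back to q1, so after x·y·y·y the machine is still in q1, and z then leads to the accepting state q1. Hence cddddddcdd ∈ L(A).

cddddddcdd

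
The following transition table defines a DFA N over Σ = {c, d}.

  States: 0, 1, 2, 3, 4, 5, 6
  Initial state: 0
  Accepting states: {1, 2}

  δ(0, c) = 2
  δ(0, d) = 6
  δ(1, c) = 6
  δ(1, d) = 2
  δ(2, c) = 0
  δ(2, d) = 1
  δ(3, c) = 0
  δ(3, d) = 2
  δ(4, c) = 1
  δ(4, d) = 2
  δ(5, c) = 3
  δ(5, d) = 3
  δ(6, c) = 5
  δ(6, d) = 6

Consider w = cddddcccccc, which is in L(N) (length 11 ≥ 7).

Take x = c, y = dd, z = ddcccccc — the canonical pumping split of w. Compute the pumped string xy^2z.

cddddddcccccc

xy^2z = c·dd·dd·ddcccccc = cddddddcccccc.
Reading y = dd takes N from 2 back to 2, so after x·y·y the machine is still in 2, and z then leads to the accepting state 2. Hence cddddddcccccc ∈ L(N).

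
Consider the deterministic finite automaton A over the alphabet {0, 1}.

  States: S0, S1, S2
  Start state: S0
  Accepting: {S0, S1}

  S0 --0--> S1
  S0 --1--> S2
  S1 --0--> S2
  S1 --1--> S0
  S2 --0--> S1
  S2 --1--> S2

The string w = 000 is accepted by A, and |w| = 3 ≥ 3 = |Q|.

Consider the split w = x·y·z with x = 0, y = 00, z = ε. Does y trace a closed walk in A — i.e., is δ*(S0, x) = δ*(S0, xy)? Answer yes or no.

Run of A on the first 3 characters of w = 0 0 0:
  step 0: S0  (start)
  step 1: S1  (read 0: S0→S1)
  step 2: S2  (read 0: S1→S2)
  step 3: S1  (read 0: S2→S1)

After x (step 1): S1. After xy (step 3): S1.
They match, so y = 00 drives A around a cycle from S1 back to itself; pumping y any number of times keeps A in S1 before reading z, and xyⁱz ∈ L(A) for every i ≥ 0.

yes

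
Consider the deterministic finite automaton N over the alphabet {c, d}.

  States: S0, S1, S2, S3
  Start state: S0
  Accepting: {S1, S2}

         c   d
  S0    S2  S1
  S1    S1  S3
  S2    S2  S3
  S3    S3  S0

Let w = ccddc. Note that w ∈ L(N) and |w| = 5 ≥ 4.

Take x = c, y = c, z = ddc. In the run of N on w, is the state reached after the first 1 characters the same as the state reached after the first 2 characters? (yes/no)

Run of N on the first 2 characters of w = c c:
  step 0: S0  (start)
  step 1: S2  (read c: S0→S2)
  step 2: S2  (read c: S2→S2)

After x (step 1): S2. After xy (step 2): S2.
They match, so y = c drives N around a cycle from S2 back to itself; pumping y any number of times keeps N in S2 before reading z, and xyⁱz ∈ L(N) for every i ≥ 0.

yes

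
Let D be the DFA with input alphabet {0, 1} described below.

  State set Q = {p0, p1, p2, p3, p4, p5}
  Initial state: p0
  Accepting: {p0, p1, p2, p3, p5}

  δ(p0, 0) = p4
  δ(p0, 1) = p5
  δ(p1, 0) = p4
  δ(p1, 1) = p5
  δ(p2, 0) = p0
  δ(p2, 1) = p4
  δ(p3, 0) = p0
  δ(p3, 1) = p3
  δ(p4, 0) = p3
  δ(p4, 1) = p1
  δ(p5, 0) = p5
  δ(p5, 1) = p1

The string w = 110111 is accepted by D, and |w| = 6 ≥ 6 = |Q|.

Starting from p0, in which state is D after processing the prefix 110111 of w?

Run of D on the first 6 characters of w = 1 1 0 1 1 1:
  step 0: p0  (start)
  step 1: p5  (read 1: p0→p5)
  step 2: p1  (read 1: p5→p1)
  step 3: p4  (read 0: p1→p4)
  step 4: p1  (read 1: p4→p1)
  step 5: p5  (read 1: p1→p5)
  step 6: p1  (read 1: p5→p1)

After reading 6 characters, D is in state p1.

p1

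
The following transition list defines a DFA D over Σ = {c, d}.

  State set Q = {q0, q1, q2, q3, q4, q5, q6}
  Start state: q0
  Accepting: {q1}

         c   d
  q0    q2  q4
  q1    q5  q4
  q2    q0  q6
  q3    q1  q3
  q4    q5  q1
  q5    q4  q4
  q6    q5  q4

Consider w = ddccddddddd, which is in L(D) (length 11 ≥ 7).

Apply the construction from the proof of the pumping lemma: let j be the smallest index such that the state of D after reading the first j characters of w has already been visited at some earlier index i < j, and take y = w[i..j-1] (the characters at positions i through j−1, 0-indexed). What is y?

State sequence: q0 -d-> q4 -d-> q1 -c-> q5 -c-> q4 -d-> q1 -d-> q4 -d-> q1 -d-> q4 -d-> q1 -d-> q4 -d-> q1
First repeat at step 4: q4 was already visited.

So i = 1, j = 4, giving x = w[0:1] = d, y = w[1:4] = dcc, z = w[4:11] = ddddddd.
Check: |xy| = 4 ≤ 7 and |y| = 3 ≥ 1. Reading y takes D from q4 back to q4, so every xyⁱz is accepted.
Pumping length from the standard proof: p = 7 (the number of states). The repeated state found above gives |xy| = j ≤ 7 and |y| = j − i ≥ 1.

dcc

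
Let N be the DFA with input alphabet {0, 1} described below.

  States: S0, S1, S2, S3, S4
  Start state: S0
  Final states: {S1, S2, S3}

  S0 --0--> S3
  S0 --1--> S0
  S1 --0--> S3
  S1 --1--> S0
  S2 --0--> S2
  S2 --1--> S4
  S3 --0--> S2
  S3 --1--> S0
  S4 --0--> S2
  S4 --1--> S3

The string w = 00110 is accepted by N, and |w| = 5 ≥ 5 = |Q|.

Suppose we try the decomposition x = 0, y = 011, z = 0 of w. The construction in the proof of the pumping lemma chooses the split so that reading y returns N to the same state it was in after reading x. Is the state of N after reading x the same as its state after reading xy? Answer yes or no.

yes

Run of N on the first 4 characters of w = 0 0 1 1:
  step 0: S0  (start)
  step 1: S3  (read 0: S0→S3)
  step 2: S2  (read 0: S3→S2)
  step 3: S4  (read 1: S2→S4)
  step 4: S3  (read 1: S4→S3)

After x (step 1): S3. After xy (step 4): S3.
They match, so y = 011 drives N around a cycle from S3 back to itself; pumping y any number of times keeps N in S3 before reading z, and xyⁱz ∈ L(N) for every i ≥ 0.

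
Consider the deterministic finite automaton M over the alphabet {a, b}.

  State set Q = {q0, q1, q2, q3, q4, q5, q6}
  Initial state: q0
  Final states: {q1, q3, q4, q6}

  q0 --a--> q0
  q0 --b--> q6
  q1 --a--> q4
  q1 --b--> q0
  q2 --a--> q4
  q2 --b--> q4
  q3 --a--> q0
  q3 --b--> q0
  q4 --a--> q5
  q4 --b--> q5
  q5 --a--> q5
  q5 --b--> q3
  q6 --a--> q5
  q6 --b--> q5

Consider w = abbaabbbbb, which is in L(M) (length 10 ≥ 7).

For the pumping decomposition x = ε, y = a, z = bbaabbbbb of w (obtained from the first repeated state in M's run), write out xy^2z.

aabbaabbbbb

xy^2z = ε·a·a·bbaabbbbb = aabbaabbbbb.
Reading y = a takes M from q0 back to q0, so after x·y·y the machine is still in q0, and z then leads to the accepting state q3. Hence aabbaabbbbb ∈ L(M).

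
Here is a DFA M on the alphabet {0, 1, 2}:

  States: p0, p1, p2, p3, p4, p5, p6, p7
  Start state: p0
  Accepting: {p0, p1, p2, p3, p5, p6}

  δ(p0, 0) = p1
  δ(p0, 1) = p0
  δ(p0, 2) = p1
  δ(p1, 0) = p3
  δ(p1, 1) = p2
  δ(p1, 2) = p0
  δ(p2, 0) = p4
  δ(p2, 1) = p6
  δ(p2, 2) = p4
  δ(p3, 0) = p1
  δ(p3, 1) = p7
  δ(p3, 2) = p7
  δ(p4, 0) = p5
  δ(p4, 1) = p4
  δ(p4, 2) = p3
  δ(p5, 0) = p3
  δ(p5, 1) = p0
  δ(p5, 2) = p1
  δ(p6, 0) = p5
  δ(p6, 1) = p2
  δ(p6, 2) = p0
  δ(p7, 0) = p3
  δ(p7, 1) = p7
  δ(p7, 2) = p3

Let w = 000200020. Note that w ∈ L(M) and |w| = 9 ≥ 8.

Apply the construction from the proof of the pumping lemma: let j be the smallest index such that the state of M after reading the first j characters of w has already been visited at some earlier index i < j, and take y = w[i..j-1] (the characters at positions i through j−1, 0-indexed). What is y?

00

State sequence: p0 -0-> p1 -0-> p3 -0-> p1 -2-> p0 -0-> p1 -0-> p3 -0-> p1 -2-> p0 -0-> p1
First repeat at step 3: p1 was already visited.

So i = 1, j = 3, giving x = w[0:1] = 0, y = w[1:3] = 00, z = w[3:9] = 200020.
Check: |xy| = 3 ≤ 8 and |y| = 2 ≥ 1. Reading y takes M from p1 back to p1, so every xyⁱz is accepted.
With |Q| = 8, pigeonhole forces a state repeat no later than step 8; the substring read between the first and second visits to that state can be pumped.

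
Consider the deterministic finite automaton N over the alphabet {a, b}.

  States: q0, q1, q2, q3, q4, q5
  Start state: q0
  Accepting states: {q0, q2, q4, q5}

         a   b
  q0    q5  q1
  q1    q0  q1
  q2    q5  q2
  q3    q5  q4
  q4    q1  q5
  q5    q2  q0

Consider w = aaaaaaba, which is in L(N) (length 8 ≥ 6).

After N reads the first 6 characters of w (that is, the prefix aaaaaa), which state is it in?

q2

Run of N on the first 6 characters of w = a a a a a a:
  step 0: q0  (start)
  step 1: q5  (read a: q0→q5)
  step 2: q2  (read a: q5→q2)
  step 3: q5  (read a: q2→q5)
  step 4: q2  (read a: q5→q2)
  step 5: q5  (read a: q2→q5)
  step 6: q2  (read a: q5→q2)

After reading 6 characters, N is in state q2.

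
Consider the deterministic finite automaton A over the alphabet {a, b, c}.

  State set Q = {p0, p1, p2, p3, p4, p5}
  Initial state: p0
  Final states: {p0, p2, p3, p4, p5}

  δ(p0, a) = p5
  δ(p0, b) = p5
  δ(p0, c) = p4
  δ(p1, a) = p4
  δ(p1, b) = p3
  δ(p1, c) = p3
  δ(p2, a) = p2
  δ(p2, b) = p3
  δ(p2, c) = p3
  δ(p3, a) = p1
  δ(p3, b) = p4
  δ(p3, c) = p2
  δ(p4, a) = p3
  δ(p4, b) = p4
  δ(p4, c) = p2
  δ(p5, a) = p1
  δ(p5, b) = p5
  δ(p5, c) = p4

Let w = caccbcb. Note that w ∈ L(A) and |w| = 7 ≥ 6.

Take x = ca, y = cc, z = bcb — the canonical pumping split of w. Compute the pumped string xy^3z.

xy^3z = ca·cc·cc·cc·bcb = caccccccbcb.
Reading y = cc takes A from p3 back to p3, so after x·y·y·y the machine is still in p3, and z then leads to the accepting state p3. Hence caccccccbcb ∈ L(A).

caccccccbcb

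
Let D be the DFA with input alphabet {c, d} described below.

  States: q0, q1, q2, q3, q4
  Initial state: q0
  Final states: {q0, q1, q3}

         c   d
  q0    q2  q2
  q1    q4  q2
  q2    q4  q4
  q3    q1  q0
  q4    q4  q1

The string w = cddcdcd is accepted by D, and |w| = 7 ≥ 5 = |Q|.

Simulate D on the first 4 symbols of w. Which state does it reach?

State sequence: q0 -c-> q2 -d-> q4 -d-> q1 -c-> q4

After reading 4 characters, D is in state q4.

q4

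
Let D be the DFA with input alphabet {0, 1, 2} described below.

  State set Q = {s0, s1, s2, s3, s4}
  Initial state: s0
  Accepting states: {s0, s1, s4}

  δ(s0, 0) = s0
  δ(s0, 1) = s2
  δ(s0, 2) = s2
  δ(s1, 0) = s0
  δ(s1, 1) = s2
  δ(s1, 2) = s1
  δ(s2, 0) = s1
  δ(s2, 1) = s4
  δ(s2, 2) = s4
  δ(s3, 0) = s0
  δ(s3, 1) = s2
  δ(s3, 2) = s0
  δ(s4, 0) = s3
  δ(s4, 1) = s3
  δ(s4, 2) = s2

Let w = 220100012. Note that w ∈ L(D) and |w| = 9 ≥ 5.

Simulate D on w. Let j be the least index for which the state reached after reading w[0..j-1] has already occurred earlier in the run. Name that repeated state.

State sequence: s0 -2-> s2 -2-> s4 -0-> s3 -1-> s2 -0-> s1 -0-> s0 -0-> s0 -1-> s2 -2-> s4
First repeat at step 4: s2 was already visited.

The earliest repeat is at step j = 4: D is in s2, which it already visited at step i = 1.
The DFA has 5 states, so the proof of the pumping lemma guarantees a repeated state among the first 5+1 visited; the segment between the two visits is the pumpable y.

s2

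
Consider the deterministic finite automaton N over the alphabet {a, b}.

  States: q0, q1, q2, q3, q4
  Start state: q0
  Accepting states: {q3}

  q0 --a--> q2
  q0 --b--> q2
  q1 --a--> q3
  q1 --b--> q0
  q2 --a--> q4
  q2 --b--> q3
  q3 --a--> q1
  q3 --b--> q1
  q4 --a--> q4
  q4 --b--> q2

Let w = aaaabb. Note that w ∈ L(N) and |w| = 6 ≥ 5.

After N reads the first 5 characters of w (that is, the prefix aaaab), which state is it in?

State sequence: q0 -a-> q2 -a-> q4 -a-> q4 -a-> q4 -b-> q2

After reading 5 characters, N is in state q2.

q2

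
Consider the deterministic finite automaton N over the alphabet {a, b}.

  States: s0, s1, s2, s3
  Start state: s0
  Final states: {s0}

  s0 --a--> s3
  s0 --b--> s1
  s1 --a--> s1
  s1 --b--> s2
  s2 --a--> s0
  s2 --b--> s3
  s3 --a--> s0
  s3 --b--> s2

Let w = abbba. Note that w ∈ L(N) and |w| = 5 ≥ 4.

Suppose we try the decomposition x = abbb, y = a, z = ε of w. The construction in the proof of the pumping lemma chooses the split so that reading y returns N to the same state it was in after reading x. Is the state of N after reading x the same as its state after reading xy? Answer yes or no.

State sequence: s0 -a-> s3 -b-> s2 -b-> s3 -b-> s2 -a-> s0

After x (step 4): s2. After xy (step 5): s0.
They differ (s2 ≠ s0), so y is not a cycle from the state after x; this split is not the one the pumping-lemma construction produces, and pumping y need not keep the string in L(N).

no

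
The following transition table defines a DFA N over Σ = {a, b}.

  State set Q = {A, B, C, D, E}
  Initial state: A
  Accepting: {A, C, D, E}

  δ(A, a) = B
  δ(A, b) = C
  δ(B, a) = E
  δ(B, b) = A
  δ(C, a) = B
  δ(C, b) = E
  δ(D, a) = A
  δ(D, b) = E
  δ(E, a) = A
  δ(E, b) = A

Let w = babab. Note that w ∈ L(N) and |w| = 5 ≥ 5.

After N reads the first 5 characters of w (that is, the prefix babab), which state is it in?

State sequence: A -b-> C -a-> B -b-> A -a-> B -b-> A

After reading 5 characters, N is in state A.
(This kind of state-tracing is the core of the pumping-lemma construction: with 5 states, pigeonhole forces a repeat within the first 5 steps.)

A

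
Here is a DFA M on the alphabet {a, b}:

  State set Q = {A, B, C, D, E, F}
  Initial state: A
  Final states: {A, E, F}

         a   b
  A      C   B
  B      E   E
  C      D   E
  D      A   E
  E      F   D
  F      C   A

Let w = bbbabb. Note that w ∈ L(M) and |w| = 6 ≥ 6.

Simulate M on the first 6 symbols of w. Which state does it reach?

E

Run of M on the first 6 characters of w = b b b a b b:
  step 0: A  (start)
  step 1: B  (read b: A→B)
  step 2: E  (read b: B→E)
  step 3: D  (read b: E→D)
  step 4: A  (read a: D→A)
  step 5: B  (read b: A→B)
  step 6: E  (read b: B→E)

After reading 6 characters, M is in state E.
(This kind of state-tracing is the core of the pumping-lemma construction: with 6 states, pigeonhole forces a repeat within the first 6 steps.)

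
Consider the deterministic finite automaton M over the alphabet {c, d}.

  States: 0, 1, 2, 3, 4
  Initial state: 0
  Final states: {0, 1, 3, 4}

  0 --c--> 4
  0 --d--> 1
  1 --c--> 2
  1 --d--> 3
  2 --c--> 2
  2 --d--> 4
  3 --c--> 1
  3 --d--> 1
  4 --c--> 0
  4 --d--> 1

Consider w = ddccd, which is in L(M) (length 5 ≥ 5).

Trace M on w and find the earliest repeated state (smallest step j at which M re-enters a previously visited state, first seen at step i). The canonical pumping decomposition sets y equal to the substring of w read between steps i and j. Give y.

dc

Run of M on w = d d c c d:
  step 0: 0  (start)
  step 1: 1  (read d: 0→1)
  step 2: 3  (read d: 1→3)
  step 3: 1  (read c: 3→1)   ← first repeat (1 seen earlier)
  step 4: 2  (read c: 1→2)
  step 5: 4  (read d: 2→4)

So i = 1, j = 3, giving x = w[0:1] = d, y = w[1:3] = dc, z = w[3:5] = cd.
Check: |xy| = 3 ≤ 5 and |y| = 2 ≥ 1. Reading y takes M from 1 back to 1, so every xyⁱz is accepted.
The DFA has 5 states, so the proof of the pumping lemma guarantees a repeated state among the first 5+1 visited; the segment between the two visits is the pumpable y.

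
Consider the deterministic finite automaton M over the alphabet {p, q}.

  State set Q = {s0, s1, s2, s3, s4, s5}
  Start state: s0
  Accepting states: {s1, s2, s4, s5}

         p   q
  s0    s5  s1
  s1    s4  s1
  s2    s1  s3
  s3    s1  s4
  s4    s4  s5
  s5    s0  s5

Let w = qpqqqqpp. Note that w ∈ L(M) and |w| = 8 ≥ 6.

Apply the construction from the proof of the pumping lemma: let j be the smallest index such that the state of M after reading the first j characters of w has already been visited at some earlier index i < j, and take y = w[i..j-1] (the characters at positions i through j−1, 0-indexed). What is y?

State sequence: s0 -q-> s1 -p-> s4 -q-> s5 -q-> s5 -q-> s5 -q-> s5 -p-> s0 -p-> s5
First repeat at step 4: s5 was already visited.

So i = 3, j = 4, giving x = w[0:3] = qpq, y = w[3:4] = q, z = w[4:8] = qqpp.
Check: |xy| = 4 ≤ 6 and |y| = 1 ≥ 1. Reading y takes M from s5 back to s5, so every xyⁱz is accepted.

q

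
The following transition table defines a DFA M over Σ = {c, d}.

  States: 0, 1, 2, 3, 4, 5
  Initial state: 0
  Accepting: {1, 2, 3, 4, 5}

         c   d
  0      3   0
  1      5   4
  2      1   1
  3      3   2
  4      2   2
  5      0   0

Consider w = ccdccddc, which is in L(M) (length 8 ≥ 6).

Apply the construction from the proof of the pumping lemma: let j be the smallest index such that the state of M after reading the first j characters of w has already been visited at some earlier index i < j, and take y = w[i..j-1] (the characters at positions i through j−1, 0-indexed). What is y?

State sequence: 0 -c-> 3 -c-> 3 -d-> 2 -c-> 1 -c-> 5 -d-> 0 -d-> 0 -c-> 3
First repeat at step 2: 3 was already visited.

So i = 1, j = 2, giving x = w[0:1] = c, y = w[1:2] = c, z = w[2:8] = dccddc.
Check: |xy| = 2 ≤ 6 and |y| = 1 ≥ 1. Reading y takes M from 3 back to 3, so every xyⁱz is accepted.

c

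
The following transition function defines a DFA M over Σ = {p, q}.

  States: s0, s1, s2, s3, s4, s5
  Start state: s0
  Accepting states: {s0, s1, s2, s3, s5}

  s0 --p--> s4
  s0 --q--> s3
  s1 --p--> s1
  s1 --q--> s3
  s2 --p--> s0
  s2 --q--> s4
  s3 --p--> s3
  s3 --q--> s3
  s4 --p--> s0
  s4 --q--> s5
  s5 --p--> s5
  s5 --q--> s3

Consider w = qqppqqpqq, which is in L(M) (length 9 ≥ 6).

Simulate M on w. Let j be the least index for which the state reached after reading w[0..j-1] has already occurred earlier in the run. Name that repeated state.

s3

State sequence: s0 -q-> s3 -q-> s3 -p-> s3 -p-> s3 -q-> s3 -q-> s3 -p-> s3 -q-> s3 -q-> s3
First repeat at step 2: s3 was already visited.

The earliest repeat is at step j = 2: M is in s3, which it already visited at step i = 1.
With |Q| = 6, pigeonhole forces a state repeat no later than step 6; the substring read between the first and second visits to that state can be pumped.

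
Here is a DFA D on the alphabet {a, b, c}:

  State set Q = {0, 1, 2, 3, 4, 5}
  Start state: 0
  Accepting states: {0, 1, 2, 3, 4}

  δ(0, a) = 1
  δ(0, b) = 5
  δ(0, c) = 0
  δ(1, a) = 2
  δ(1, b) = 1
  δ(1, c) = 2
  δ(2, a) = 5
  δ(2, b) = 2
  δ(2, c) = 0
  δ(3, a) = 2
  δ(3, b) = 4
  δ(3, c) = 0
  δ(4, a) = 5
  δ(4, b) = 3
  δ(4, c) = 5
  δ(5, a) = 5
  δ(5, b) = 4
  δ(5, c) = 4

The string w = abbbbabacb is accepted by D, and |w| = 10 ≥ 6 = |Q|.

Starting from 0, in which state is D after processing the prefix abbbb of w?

1

State sequence: 0 -a-> 1 -b-> 1 -b-> 1 -b-> 1 -b-> 1

After reading 5 characters, D is in state 1.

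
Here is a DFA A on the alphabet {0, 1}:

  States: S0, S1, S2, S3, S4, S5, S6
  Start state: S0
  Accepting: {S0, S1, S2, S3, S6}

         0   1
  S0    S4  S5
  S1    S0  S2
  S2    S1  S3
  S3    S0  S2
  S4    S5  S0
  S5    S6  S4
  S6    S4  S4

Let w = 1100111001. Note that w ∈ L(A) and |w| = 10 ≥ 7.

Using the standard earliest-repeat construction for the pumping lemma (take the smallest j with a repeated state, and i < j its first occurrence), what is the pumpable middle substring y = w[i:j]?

10

Run of A on w = 1 1 0 0 1 1 1 0 0 1:
  step 0: S0  (start)
  step 1: S5  (read 1: S0→S5)
  step 2: S4  (read 1: S5→S4)
  step 3: S5  (read 0: S4→S5)   ← first repeat (S5 seen earlier)
  step 4: S6  (read 0: S5→S6)
  step 5: S4  (read 1: S6→S4)
  step 6: S0  (read 1: S4→S0)
  step 7: S5  (read 1: S0→S5)
  step 8: S6  (read 0: S5→S6)
  step 9: S4  (read 0: S6→S4)
  step 10: S0  (read 1: S4→S0)

So i = 1, j = 3, giving x = w[0:1] = 1, y = w[1:3] = 10, z = w[3:10] = 0111001.
Check: |xy| = 3 ≤ 7 and |y| = 2 ≥ 1. Reading y takes A from S5 back to S5, so every xyⁱz is accepted.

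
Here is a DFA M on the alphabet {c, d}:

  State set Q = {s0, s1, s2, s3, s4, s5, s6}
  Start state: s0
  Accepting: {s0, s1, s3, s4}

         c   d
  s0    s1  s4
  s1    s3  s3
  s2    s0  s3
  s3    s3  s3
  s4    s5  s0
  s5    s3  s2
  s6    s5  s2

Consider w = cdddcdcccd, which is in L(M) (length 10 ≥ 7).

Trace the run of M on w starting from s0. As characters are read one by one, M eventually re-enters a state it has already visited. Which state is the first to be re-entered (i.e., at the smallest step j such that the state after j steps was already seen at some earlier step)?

Run of M on w = c d d d c d c c c d:
  step 0: s0  (start)
  step 1: s1  (read c: s0→s1)
  step 2: s3  (read d: s1→s3)
  step 3: s3  (read d: s3→s3)   ← first repeat (s3 seen earlier)
  step 4: s3  (read d: s3→s3)
  step 5: s3  (read c: s3→s3)
  step 6: s3  (read d: s3→s3)
  step 7: s3  (read c: s3→s3)
  step 8: s3  (read c: s3→s3)
  step 9: s3  (read c: s3→s3)
  step 10: s3  (read d: s3→s3)

The earliest repeat is at step j = 3: M is in s3, which it already visited at step i = 2.
Since M has 7 states, any run of length ≥ 7 visits 7+1 states, so by pigeonhole some state repeats within the first 7 steps — that repeat gives the pumpable loop.

s3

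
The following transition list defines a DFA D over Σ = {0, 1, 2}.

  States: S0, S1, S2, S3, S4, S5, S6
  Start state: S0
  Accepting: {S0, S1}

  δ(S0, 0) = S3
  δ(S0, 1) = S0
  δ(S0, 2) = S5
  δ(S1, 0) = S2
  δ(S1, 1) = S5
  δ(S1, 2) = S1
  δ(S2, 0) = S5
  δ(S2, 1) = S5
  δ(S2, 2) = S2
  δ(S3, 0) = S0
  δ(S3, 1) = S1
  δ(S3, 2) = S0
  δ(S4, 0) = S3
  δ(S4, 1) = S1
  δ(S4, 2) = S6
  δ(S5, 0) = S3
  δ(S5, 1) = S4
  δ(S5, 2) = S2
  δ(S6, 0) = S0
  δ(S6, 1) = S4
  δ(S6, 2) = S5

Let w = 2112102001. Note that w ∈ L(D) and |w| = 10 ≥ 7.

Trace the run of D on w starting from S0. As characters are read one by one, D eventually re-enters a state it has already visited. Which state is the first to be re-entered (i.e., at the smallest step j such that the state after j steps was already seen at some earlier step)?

Run of D on w = 2 1 1 2 1 0 2 0 0 1:
  step 0: S0  (start)
  step 1: S5  (read 2: S0→S5)
  step 2: S4  (read 1: S5→S4)
  step 3: S1  (read 1: S4→S1)
  step 4: S1  (read 2: S1→S1)   ← first repeat (S1 seen earlier)
  step 5: S5  (read 1: S1→S5)
  step 6: S3  (read 0: S5→S3)
  step 7: S0  (read 2: S3→S0)
  step 8: S3  (read 0: S0→S3)
  step 9: S0  (read 0: S3→S0)
  step 10: S0  (read 1: S0→S0)

The earliest repeat is at step j = 4: D is in S1, which it already visited at step i = 3.
The DFA has 7 states, so the proof of the pumping lemma guarantees a repeated state among the first 7+1 visited; the segment between the two visits is the pumpable y.

S1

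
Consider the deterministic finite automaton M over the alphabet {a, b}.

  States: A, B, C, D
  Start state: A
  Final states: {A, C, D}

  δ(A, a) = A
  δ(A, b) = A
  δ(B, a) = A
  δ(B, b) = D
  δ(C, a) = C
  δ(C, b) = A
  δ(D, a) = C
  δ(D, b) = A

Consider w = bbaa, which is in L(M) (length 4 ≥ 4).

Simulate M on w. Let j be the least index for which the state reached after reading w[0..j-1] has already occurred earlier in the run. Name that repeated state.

State sequence: A -b-> A -b-> A -a-> A -a-> A
First repeat at step 1: A was already visited.

The earliest repeat is at step j = 1: M is in A, which it already visited at step i = 0.
With |Q| = 4, pigeonhole forces a state repeat no later than step 4; the substring read between the first and second visits to that state can be pumped.

A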